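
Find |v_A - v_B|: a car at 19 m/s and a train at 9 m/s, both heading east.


Given: v_A = 19 m/s east, v_B = 9 m/s east
Both move in the same direction; relative speed = |v_A - v_B|
|19 - 9| = |10|
= 10 m/s

10 m/s


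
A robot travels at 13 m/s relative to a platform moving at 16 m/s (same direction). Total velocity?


Given: object velocity = 13 m/s, platform velocity = 16 m/s (same direction)
Using classical velocity addition: v_total = v_object + v_platform
v_total = 13 + 16
v_total = 29 m/s

29 m/s


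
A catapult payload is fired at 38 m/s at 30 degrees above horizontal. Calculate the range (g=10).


Given: v0 = 38 m/s, theta = 30 deg, g = 10 m/s^2
sin(2*30) = sin(60) = sqrt(3)/2
Using R = v0^2 * sin(2*theta) / g
R = 38^2 * (sqrt(3)/2) / 10
R = 1444 * sqrt(3) / 20
R = 361/5*sqrt(3) m

361/5*sqrt(3) m


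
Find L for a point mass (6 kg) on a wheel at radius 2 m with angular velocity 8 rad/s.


Given: m = 6 kg, r = 2 m, omega = 8 rad/s
For a point mass: I = m*r^2
I = 6*2^2 = 6*4 = 24
L = I*omega = 24*8
L = 192 kg*m^2/s

192 kg*m^2/s


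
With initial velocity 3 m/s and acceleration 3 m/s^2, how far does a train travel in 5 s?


Given: v0 = 3 m/s, a = 3 m/s^2, t = 5 s
Using s = v0*t + (1/2)*a*t^2
s = 3*5 + (1/2)*3*5^2
s = 15 + (1/2)*75
s = 15 + 75/2
s = 105/2

105/2 m


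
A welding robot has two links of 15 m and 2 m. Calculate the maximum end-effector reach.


Given: L1 = 15 m, L2 = 2 m
For a 2-link planar arm, max reach = L1 + L2 (fully extended)
Max reach = 15 + 2
Max reach = 17 m

17 m


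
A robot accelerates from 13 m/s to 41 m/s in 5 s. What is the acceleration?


Given: initial velocity v0 = 13 m/s, final velocity v = 41 m/s, time t = 5 s
Using a = (v - v0) / t
a = (41 - 13) / 5
a = 28 / 5
a = 28/5 m/s^2

28/5 m/s^2


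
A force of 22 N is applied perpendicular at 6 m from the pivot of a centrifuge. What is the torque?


Given: F = 22 N, r = 6 m, angle = 90 deg (perpendicular)
Using tau = F * r * sin(90)
sin(90) = 1
tau = 22 * 6 * 1
tau = 132 Nm

132 Nm


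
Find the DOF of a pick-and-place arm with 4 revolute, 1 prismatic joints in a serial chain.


Given: serial robot with 4 revolute, 1 prismatic joints
DOF contribution per joint type: revolute=1, prismatic=1, spherical=3, fixed=0
DOF = 4*1 + 1*1
DOF = 5

5


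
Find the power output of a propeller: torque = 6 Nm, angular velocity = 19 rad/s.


Given: tau = 6 Nm, omega = 19 rad/s
Using P = tau * omega
P = 6 * 19
P = 114 W

114 W


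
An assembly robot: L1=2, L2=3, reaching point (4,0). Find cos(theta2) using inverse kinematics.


Given: L1 = 2, L2 = 3, target (x, y) = (4, 0)
Using cos(theta2) = (x^2 + y^2 - L1^2 - L2^2) / (2*L1*L2)
x^2 + y^2 = 4^2 + 0 = 16
L1^2 + L2^2 = 4 + 9 = 13
Numerator = 16 - 13 = 3
Denominator = 2*2*3 = 12
cos(theta2) = 3/12 = 1/4

1/4


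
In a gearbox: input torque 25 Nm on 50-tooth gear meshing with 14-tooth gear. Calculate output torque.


Given: N1 = 50, N2 = 14, T1 = 25 Nm
Using T2/T1 = N2/N1
T2 = T1 * N2 / N1
T2 = 25 * 14 / 50
T2 = 350 / 50
T2 = 7 Nm

7 Nm


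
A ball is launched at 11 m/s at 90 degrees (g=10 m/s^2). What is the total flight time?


Given: v0 = 11 m/s, theta = 90 deg, g = 10 m/s^2
sin(90) = 1
Using T = 2*v0*sin(theta) / g
T = 2*11*1 / 10
T = 22 / 10
T = 11/5 s

11/5 s


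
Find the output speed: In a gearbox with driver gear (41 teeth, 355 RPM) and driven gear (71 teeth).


Given: N1 = 41 teeth, w1 = 355 RPM, N2 = 71 teeth
Using N1*w1 = N2*w2
w2 = N1*w1 / N2
w2 = 41*355 / 71
w2 = 14555 / 71
w2 = 205 RPM

205 RPM


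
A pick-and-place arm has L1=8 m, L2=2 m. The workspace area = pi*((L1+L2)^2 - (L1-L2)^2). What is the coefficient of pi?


Given: L1 = 8, L2 = 2
(L1+L2)^2 = (10)^2 = 100
(L1-L2)^2 = (6)^2 = 36
Difference = 100 - 36 = 64
This equals 4*L1*L2 = 4*8*2 = 64
Workspace area = 64*pi

64


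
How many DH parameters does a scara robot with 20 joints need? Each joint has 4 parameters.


Given: 20 joints, 4 DH parameters per joint (d, theta, a, alpha)
Total DH parameters = number_of_joints * 4
Total = 20 * 4
Total = 80

80


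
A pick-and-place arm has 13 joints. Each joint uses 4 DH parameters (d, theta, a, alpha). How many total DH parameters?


Given: 13 joints, 4 DH parameters per joint (d, theta, a, alpha)
Total DH parameters = number_of_joints * 4
Total = 13 * 4
Total = 52

52


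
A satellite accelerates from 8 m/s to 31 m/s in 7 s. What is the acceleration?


Given: initial velocity v0 = 8 m/s, final velocity v = 31 m/s, time t = 7 s
Using a = (v - v0) / t
a = (31 - 8) / 7
a = 23 / 7
a = 23/7 m/s^2

23/7 m/s^2


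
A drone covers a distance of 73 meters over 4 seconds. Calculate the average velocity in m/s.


Given: distance d = 73 m, time t = 4 s
Using v = d / t
v = 73 / 4
v = 73/4 m/s

73/4 m/s


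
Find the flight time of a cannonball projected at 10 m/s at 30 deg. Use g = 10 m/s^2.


Given: v0 = 10 m/s, theta = 30 deg, g = 10 m/s^2
sin(30) = 1/2
Using T = 2*v0*sin(theta) / g
T = 2*10*1/2 / 10
T = 10 / 10
T = 1 s

1 s


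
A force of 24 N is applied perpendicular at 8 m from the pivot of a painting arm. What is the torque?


Given: F = 24 N, r = 8 m, angle = 90 deg (perpendicular)
Using tau = F * r * sin(90)
sin(90) = 1
tau = 24 * 8 * 1
tau = 192 Nm

192 Nm


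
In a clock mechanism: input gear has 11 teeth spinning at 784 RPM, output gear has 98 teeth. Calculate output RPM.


Given: N1 = 11 teeth, w1 = 784 RPM, N2 = 98 teeth
Using N1*w1 = N2*w2
w2 = N1*w1 / N2
w2 = 11*784 / 98
w2 = 8624 / 98
w2 = 88 RPM

88 RPM


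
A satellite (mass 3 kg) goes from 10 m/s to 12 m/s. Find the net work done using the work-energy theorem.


Given: m = 3 kg, v0 = 10 m/s, v = 12 m/s
Using W = (1/2)*m*(v^2 - v0^2)
v^2 = 12^2 = 144
v0^2 = 10^2 = 100
v^2 - v0^2 = 144 - 100 = 44
W = (1/2)*3*44 = 66 J

66 J


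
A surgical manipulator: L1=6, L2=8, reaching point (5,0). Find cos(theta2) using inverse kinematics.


Given: L1 = 6, L2 = 8, target (x, y) = (5, 0)
Using cos(theta2) = (x^2 + y^2 - L1^2 - L2^2) / (2*L1*L2)
x^2 + y^2 = 5^2 + 0 = 25
L1^2 + L2^2 = 36 + 64 = 100
Numerator = 25 - 100 = -75
Denominator = 2*6*8 = 96
cos(theta2) = -75/96 = -25/32

-25/32


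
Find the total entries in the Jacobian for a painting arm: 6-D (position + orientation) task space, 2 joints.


Given: task space dimension = 6, joints = 2
Jacobian is a 6 x 2 matrix
Total entries = rows * columns
Total = 6 * 2
Total = 12

12


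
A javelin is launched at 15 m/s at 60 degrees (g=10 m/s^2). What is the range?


Given: v0 = 15 m/s, theta = 60 deg, g = 10 m/s^2
sin(2*60) = sin(120) = sqrt(3)/2
Using R = v0^2 * sin(2*theta) / g
R = 15^2 * (sqrt(3)/2) / 10
R = 225 * sqrt(3) / 20
R = 45/4*sqrt(3) m

45/4*sqrt(3) m


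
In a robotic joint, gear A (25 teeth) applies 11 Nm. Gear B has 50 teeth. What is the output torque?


Given: N1 = 25, N2 = 50, T1 = 11 Nm
Using T2/T1 = N2/N1
T2 = T1 * N2 / N1
T2 = 11 * 50 / 25
T2 = 550 / 25
T2 = 22 Nm

22 Nm


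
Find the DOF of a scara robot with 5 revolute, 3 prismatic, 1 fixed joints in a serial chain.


Given: serial robot with 5 revolute, 3 prismatic, 1 fixed joints
DOF contribution per joint type: revolute=1, prismatic=1, spherical=3, fixed=0
DOF = 5*1 + 3*1 + 1*0
DOF = 8

8


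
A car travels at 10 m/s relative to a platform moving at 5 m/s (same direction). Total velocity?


Given: object velocity = 10 m/s, platform velocity = 5 m/s (same direction)
Using classical velocity addition: v_total = v_object + v_platform
v_total = 10 + 5
v_total = 15 m/s

15 m/s


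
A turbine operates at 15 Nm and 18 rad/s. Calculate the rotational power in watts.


Given: tau = 15 Nm, omega = 18 rad/s
Using P = tau * omega
P = 15 * 18
P = 270 W

270 W


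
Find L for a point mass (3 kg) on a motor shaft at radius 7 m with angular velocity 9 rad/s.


Given: m = 3 kg, r = 7 m, omega = 9 rad/s
For a point mass: I = m*r^2
I = 3*7^2 = 3*49 = 147
L = I*omega = 147*9
L = 1323 kg*m^2/s

1323 kg*m^2/s


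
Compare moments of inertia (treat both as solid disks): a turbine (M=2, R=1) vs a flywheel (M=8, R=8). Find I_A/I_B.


Given: M1=2 kg, R1=1 m, M2=8 kg, R2=8 m
For a disk: I = (1/2)*M*R^2, so I_A/I_B = (M1*R1^2)/(M2*R2^2)
M1*R1^2 = 2*1 = 2
M2*R2^2 = 8*64 = 512
I_A/I_B = 2/512 = 1/256

1/256


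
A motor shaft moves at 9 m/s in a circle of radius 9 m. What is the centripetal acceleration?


Given: v = 9 m/s, r = 9 m
Using a_c = v^2 / r
a_c = 9^2 / 9
a_c = 81 / 9
a_c = 9 m/s^2

9 m/s^2


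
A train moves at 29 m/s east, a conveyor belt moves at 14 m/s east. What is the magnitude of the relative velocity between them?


Given: v_A = 29 m/s east, v_B = 14 m/s east
Both move in the same direction; relative speed = |v_A - v_B|
|29 - 14| = |15|
= 15 m/s

15 m/s


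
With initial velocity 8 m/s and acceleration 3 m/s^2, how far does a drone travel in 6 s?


Given: v0 = 8 m/s, a = 3 m/s^2, t = 6 s
Using s = v0*t + (1/2)*a*t^2
s = 8*6 + (1/2)*3*6^2
s = 48 + (1/2)*108
s = 48 + 54
s = 102

102 m


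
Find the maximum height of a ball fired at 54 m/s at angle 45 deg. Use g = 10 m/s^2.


Given: v0 = 54 m/s, theta = 45 deg, g = 10 m/s^2
sin^2(45) = 1/2
Using H = v0^2 * sin^2(theta) / (2*g)
H = 54^2 * 1/2 / (2*10)
H = 2916 * 1/2 / 20
H = 1458 / 20
H = 729/10 m

729/10 m


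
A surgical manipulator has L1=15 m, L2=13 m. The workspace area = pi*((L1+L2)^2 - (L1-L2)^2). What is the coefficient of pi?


Given: L1 = 15, L2 = 13
(L1+L2)^2 = (28)^2 = 784
(L1-L2)^2 = (2)^2 = 4
Difference = 784 - 4 = 780
This equals 4*L1*L2 = 4*15*13 = 780
Workspace area = 780*pi

780


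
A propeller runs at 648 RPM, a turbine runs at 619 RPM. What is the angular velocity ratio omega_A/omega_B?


Given: RPM_A = 648, RPM_B = 619
omega = 2*pi*RPM/60, so omega_A/omega_B = RPM_A / RPM_B
omega_A/omega_B = 648 / 619
omega_A/omega_B = 648/619

648/619


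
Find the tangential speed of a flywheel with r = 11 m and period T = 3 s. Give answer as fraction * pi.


Given: radius r = 11 m, period T = 3 s
Using v = 2*pi*r / T
v = 2*pi*11 / 3
v = 22*pi / 3
v = 22/3*pi m/s

22/3*pi m/s


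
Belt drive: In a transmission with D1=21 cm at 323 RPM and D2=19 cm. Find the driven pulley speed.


Given: D1 = 21 cm, w1 = 323 RPM, D2 = 19 cm
Using D1*w1 = D2*w2
w2 = D1*w1 / D2
w2 = 21*323 / 19
w2 = 6783 / 19
w2 = 357 RPM

357 RPM


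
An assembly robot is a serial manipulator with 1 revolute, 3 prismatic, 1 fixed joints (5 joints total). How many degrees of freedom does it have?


Given: serial robot with 1 revolute, 3 prismatic, 1 fixed joints
DOF contribution per joint type: revolute=1, prismatic=1, spherical=3, fixed=0
DOF = 1*1 + 3*1 + 1*0
DOF = 4

4


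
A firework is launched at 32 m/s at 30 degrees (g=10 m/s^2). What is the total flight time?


Given: v0 = 32 m/s, theta = 30 deg, g = 10 m/s^2
sin(30) = 1/2
Using T = 2*v0*sin(theta) / g
T = 2*32*1/2 / 10
T = 32 / 10
T = 16/5 s

16/5 s


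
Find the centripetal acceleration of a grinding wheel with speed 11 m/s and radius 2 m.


Given: v = 11 m/s, r = 2 m
Using a_c = v^2 / r
a_c = 11^2 / 2
a_c = 121 / 2
a_c = 121/2 m/s^2

121/2 m/s^2


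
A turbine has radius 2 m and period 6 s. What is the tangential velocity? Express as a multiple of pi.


Given: radius r = 2 m, period T = 6 s
Using v = 2*pi*r / T
v = 2*pi*2 / 6
v = 4*pi / 6
v = 2/3*pi m/s

2/3*pi m/s


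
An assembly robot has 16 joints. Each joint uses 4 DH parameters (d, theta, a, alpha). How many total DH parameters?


Given: 16 joints, 4 DH parameters per joint (d, theta, a, alpha)
Total DH parameters = number_of_joints * 4
Total = 16 * 4
Total = 64

64


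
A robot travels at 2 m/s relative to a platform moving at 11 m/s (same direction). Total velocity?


Given: object velocity = 2 m/s, platform velocity = 11 m/s (same direction)
Using classical velocity addition: v_total = v_object + v_platform
v_total = 2 + 11
v_total = 13 m/s

13 m/s


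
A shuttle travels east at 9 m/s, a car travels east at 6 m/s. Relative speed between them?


Given: v_A = 9 m/s east, v_B = 6 m/s east
Both move in the same direction; relative speed = |v_A - v_B|
|9 - 6| = |3|
= 3 m/s

3 m/s


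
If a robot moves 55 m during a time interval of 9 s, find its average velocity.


Given: distance d = 55 m, time t = 9 s
Using v = d / t
v = 55 / 9
v = 55/9 m/s

55/9 m/s


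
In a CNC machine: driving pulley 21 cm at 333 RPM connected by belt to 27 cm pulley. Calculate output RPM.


Given: D1 = 21 cm, w1 = 333 RPM, D2 = 27 cm
Using D1*w1 = D2*w2
w2 = D1*w1 / D2
w2 = 21*333 / 27
w2 = 6993 / 27
w2 = 259 RPM

259 RPM


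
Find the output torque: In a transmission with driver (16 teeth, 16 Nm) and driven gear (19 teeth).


Given: N1 = 16, N2 = 19, T1 = 16 Nm
Using T2/T1 = N2/N1
T2 = T1 * N2 / N1
T2 = 16 * 19 / 16
T2 = 304 / 16
T2 = 19 Nm

19 Nm


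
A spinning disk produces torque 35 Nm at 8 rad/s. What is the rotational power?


Given: tau = 35 Nm, omega = 8 rad/s
Using P = tau * omega
P = 35 * 8
P = 280 W

280 W


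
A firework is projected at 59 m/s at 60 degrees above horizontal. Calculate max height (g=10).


Given: v0 = 59 m/s, theta = 60 deg, g = 10 m/s^2
sin^2(60) = 3/4
Using H = v0^2 * sin^2(theta) / (2*g)
H = 59^2 * 3/4 / (2*10)
H = 3481 * 3/4 / 20
H = 10443/4 / 20
H = 10443/80 m

10443/80 m


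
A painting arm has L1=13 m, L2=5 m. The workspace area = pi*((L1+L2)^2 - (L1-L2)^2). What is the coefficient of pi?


Given: L1 = 13, L2 = 5
(L1+L2)^2 = (18)^2 = 324
(L1-L2)^2 = (8)^2 = 64
Difference = 324 - 64 = 260
This equals 4*L1*L2 = 4*13*5 = 260
Workspace area = 260*pi

260


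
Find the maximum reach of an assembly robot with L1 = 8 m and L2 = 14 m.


Given: L1 = 8 m, L2 = 14 m
For a 2-link planar arm, max reach = L1 + L2 (fully extended)
Max reach = 8 + 14
Max reach = 22 m

22 m


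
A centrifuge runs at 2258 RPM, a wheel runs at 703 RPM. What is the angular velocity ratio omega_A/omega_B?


Given: RPM_A = 2258, RPM_B = 703
omega = 2*pi*RPM/60, so omega_A/omega_B = RPM_A / RPM_B
omega_A/omega_B = 2258 / 703
omega_A/omega_B = 2258/703

2258/703


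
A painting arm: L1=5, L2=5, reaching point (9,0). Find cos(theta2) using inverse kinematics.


Given: L1 = 5, L2 = 5, target (x, y) = (9, 0)
Using cos(theta2) = (x^2 + y^2 - L1^2 - L2^2) / (2*L1*L2)
x^2 + y^2 = 9^2 + 0 = 81
L1^2 + L2^2 = 25 + 25 = 50
Numerator = 81 - 50 = 31
Denominator = 2*5*5 = 50
cos(theta2) = 31/50 = 31/50

31/50


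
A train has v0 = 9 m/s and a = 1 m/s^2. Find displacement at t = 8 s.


Given: v0 = 9 m/s, a = 1 m/s^2, t = 8 s
Using s = v0*t + (1/2)*a*t^2
s = 9*8 + (1/2)*1*8^2
s = 72 + (1/2)*64
s = 72 + 32
s = 104

104 m


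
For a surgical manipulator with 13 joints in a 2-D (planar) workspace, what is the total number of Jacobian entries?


Given: task space dimension = 2, joints = 13
Jacobian is a 2 x 13 matrix
Total entries = rows * columns
Total = 2 * 13
Total = 26

26


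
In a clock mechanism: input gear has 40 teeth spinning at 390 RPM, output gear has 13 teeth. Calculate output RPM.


Given: N1 = 40 teeth, w1 = 390 RPM, N2 = 13 teeth
Using N1*w1 = N2*w2
w2 = N1*w1 / N2
w2 = 40*390 / 13
w2 = 15600 / 13
w2 = 1200 RPM

1200 RPM


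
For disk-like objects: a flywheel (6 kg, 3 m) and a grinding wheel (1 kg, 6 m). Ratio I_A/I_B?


Given: M1=6 kg, R1=3 m, M2=1 kg, R2=6 m
For a disk: I = (1/2)*M*R^2, so I_A/I_B = (M1*R1^2)/(M2*R2^2)
M1*R1^2 = 6*9 = 54
M2*R2^2 = 1*36 = 36
I_A/I_B = 54/36 = 3/2

3/2


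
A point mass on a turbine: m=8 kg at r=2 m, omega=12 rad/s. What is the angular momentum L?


Given: m = 8 kg, r = 2 m, omega = 12 rad/s
For a point mass: I = m*r^2
I = 8*2^2 = 8*4 = 32
L = I*omega = 32*12
L = 384 kg*m^2/s

384 kg*m^2/s


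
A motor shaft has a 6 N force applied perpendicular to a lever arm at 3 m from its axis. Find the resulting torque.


Given: F = 6 N, r = 3 m, angle = 90 deg (perpendicular)
Using tau = F * r * sin(90)
sin(90) = 1
tau = 6 * 3 * 1
tau = 18 Nm

18 Nm


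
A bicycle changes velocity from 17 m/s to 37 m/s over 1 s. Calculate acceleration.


Given: initial velocity v0 = 17 m/s, final velocity v = 37 m/s, time t = 1 s
Using a = (v - v0) / t
a = (37 - 17) / 1
a = 20 / 1
a = 20 m/s^2

20 m/s^2


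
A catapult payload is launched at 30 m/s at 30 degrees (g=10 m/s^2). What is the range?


Given: v0 = 30 m/s, theta = 30 deg, g = 10 m/s^2
sin(2*30) = sin(60) = sqrt(3)/2
Using R = v0^2 * sin(2*theta) / g
R = 30^2 * (sqrt(3)/2) / 10
R = 900 * sqrt(3) / 20
R = 45*sqrt(3) m

45*sqrt(3) m


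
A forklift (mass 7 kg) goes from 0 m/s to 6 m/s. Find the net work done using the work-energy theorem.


Given: m = 7 kg, v0 = 0 m/s, v = 6 m/s
Using W = (1/2)*m*(v^2 - v0^2)
v^2 = 6^2 = 36
v0^2 = 0^2 = 0
v^2 - v0^2 = 36 - 0 = 36
W = (1/2)*7*36 = 126 J

126 J


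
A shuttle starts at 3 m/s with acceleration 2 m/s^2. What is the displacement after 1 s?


Given: v0 = 3 m/s, a = 2 m/s^2, t = 1 s
Using s = v0*t + (1/2)*a*t^2
s = 3*1 + (1/2)*2*1^2
s = 3 + (1/2)*2
s = 3 + 1
s = 4

4 m


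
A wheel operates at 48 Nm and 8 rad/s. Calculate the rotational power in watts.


Given: tau = 48 Nm, omega = 8 rad/s
Using P = tau * omega
P = 48 * 8
P = 384 W

384 W


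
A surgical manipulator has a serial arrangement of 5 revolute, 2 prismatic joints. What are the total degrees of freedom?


Given: serial robot with 5 revolute, 2 prismatic joints
DOF contribution per joint type: revolute=1, prismatic=1, spherical=3, fixed=0
DOF = 5*1 + 2*1
DOF = 7

7


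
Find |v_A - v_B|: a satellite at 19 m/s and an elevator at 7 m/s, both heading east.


Given: v_A = 19 m/s east, v_B = 7 m/s east
Both move in the same direction; relative speed = |v_A - v_B|
|19 - 7| = |12|
= 12 m/s

12 m/s


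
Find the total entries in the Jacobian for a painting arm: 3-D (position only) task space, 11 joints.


Given: task space dimension = 3, joints = 11
Jacobian is a 3 x 11 matrix
Total entries = rows * columns
Total = 3 * 11
Total = 33

33


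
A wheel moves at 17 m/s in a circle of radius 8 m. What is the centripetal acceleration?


Given: v = 17 m/s, r = 8 m
Using a_c = v^2 / r
a_c = 17^2 / 8
a_c = 289 / 8
a_c = 289/8 m/s^2

289/8 m/s^2


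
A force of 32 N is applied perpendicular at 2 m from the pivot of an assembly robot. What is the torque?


Given: F = 32 N, r = 2 m, angle = 90 deg (perpendicular)
Using tau = F * r * sin(90)
sin(90) = 1
tau = 32 * 2 * 1
tau = 64 Nm

64 Nm


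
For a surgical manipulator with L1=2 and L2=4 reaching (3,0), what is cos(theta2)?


Given: L1 = 2, L2 = 4, target (x, y) = (3, 0)
Using cos(theta2) = (x^2 + y^2 - L1^2 - L2^2) / (2*L1*L2)
x^2 + y^2 = 3^2 + 0 = 9
L1^2 + L2^2 = 4 + 16 = 20
Numerator = 9 - 20 = -11
Denominator = 2*2*4 = 16
cos(theta2) = -11/16 = -11/16

-11/16


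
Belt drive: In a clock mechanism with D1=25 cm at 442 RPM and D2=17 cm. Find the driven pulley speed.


Given: D1 = 25 cm, w1 = 442 RPM, D2 = 17 cm
Using D1*w1 = D2*w2
w2 = D1*w1 / D2
w2 = 25*442 / 17
w2 = 11050 / 17
w2 = 650 RPM

650 RPM


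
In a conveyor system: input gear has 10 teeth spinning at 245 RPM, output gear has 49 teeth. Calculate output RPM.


Given: N1 = 10 teeth, w1 = 245 RPM, N2 = 49 teeth
Using N1*w1 = N2*w2
w2 = N1*w1 / N2
w2 = 10*245 / 49
w2 = 2450 / 49
w2 = 50 RPM

50 RPM


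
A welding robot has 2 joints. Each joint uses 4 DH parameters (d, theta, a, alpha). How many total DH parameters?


Given: 2 joints, 4 DH parameters per joint (d, theta, a, alpha)
Total DH parameters = number_of_joints * 4
Total = 2 * 4
Total = 8

8


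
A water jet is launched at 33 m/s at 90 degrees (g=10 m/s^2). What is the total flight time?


Given: v0 = 33 m/s, theta = 90 deg, g = 10 m/s^2
sin(90) = 1
Using T = 2*v0*sin(theta) / g
T = 2*33*1 / 10
T = 66 / 10
T = 33/5 s

33/5 s


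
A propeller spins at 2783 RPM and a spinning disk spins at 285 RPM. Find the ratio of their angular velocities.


Given: RPM_A = 2783, RPM_B = 285
omega = 2*pi*RPM/60, so omega_A/omega_B = RPM_A / RPM_B
omega_A/omega_B = 2783 / 285
omega_A/omega_B = 2783/285

2783/285


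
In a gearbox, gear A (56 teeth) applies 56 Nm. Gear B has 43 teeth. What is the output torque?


Given: N1 = 56, N2 = 43, T1 = 56 Nm
Using T2/T1 = N2/N1
T2 = T1 * N2 / N1
T2 = 56 * 43 / 56
T2 = 2408 / 56
T2 = 43 Nm

43 Nm


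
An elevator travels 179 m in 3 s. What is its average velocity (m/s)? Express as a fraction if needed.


Given: distance d = 179 m, time t = 3 s
Using v = d / t
v = 179 / 3
v = 179/3 m/s

179/3 m/s


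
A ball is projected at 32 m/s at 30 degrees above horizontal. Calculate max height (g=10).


Given: v0 = 32 m/s, theta = 30 deg, g = 10 m/s^2
sin^2(30) = 1/4
Using H = v0^2 * sin^2(theta) / (2*g)
H = 32^2 * 1/4 / (2*10)
H = 1024 * 1/4 / 20
H = 256 / 20
H = 64/5 m

64/5 m


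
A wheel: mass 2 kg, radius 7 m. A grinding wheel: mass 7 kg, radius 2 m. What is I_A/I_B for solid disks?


Given: M1=2 kg, R1=7 m, M2=7 kg, R2=2 m
For a disk: I = (1/2)*M*R^2, so I_A/I_B = (M1*R1^2)/(M2*R2^2)
M1*R1^2 = 2*49 = 98
M2*R2^2 = 7*4 = 28
I_A/I_B = 98/28 = 7/2

7/2


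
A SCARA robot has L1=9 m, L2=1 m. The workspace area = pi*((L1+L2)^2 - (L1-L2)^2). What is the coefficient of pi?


Given: L1 = 9, L2 = 1
(L1+L2)^2 = (10)^2 = 100
(L1-L2)^2 = (8)^2 = 64
Difference = 100 - 64 = 36
This equals 4*L1*L2 = 4*9*1 = 36
Workspace area = 36*pi

36


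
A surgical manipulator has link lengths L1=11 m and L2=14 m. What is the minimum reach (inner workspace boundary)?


Given: L1 = 11 m, L2 = 14 m
For a 2-link planar arm, min reach = |L1 - L2| (second link folded back)
Min reach = |11 - 14|
Min reach = 3 m

3 m


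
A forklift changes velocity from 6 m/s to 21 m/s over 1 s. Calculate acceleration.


Given: initial velocity v0 = 6 m/s, final velocity v = 21 m/s, time t = 1 s
Using a = (v - v0) / t
a = (21 - 6) / 1
a = 15 / 1
a = 15 m/s^2

15 m/s^2


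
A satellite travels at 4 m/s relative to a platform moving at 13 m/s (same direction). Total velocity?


Given: object velocity = 4 m/s, platform velocity = 13 m/s (same direction)
Using classical velocity addition: v_total = v_object + v_platform
v_total = 4 + 13
v_total = 17 m/s

17 m/s


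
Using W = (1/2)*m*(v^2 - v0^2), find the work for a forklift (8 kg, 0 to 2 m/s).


Given: m = 8 kg, v0 = 0 m/s, v = 2 m/s
Using W = (1/2)*m*(v^2 - v0^2)
v^2 = 2^2 = 4
v0^2 = 0^2 = 0
v^2 - v0^2 = 4 - 0 = 4
W = (1/2)*8*4 = 16 J

16 J


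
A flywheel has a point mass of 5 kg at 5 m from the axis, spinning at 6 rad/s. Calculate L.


Given: m = 5 kg, r = 5 m, omega = 6 rad/s
For a point mass: I = m*r^2
I = 5*5^2 = 5*25 = 125
L = I*omega = 125*6
L = 750 kg*m^2/s

750 kg*m^2/s


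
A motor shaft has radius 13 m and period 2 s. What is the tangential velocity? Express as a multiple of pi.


Given: radius r = 13 m, period T = 2 s
Using v = 2*pi*r / T
v = 2*pi*13 / 2
v = 26*pi / 2
v = 13*pi m/s

13*pi m/s


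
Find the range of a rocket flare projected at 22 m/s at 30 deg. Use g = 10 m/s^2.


Given: v0 = 22 m/s, theta = 30 deg, g = 10 m/s^2
sin(2*30) = sin(60) = sqrt(3)/2
Using R = v0^2 * sin(2*theta) / g
R = 22^2 * (sqrt(3)/2) / 10
R = 484 * sqrt(3) / 20
R = 121/5*sqrt(3) m

121/5*sqrt(3) m


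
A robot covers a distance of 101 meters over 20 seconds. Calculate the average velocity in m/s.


Given: distance d = 101 m, time t = 20 s
Using v = d / t
v = 101 / 20
v = 101/20 m/s

101/20 m/s


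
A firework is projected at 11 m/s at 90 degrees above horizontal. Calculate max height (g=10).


Given: v0 = 11 m/s, theta = 90 deg, g = 10 m/s^2
sin^2(90) = 1
Using H = v0^2 * sin^2(theta) / (2*g)
H = 11^2 * 1 / (2*10)
H = 121 * 1 / 20
H = 121 / 20
H = 121/20 m

121/20 m


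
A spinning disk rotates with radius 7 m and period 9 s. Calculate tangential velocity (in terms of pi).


Given: radius r = 7 m, period T = 9 s
Using v = 2*pi*r / T
v = 2*pi*7 / 9
v = 14*pi / 9
v = 14/9*pi m/s

14/9*pi m/s


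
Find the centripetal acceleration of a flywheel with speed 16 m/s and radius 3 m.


Given: v = 16 m/s, r = 3 m
Using a_c = v^2 / r
a_c = 16^2 / 3
a_c = 256 / 3
a_c = 256/3 m/s^2

256/3 m/s^2


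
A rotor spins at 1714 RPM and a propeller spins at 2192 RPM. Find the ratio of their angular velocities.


Given: RPM_A = 1714, RPM_B = 2192
omega = 2*pi*RPM/60, so omega_A/omega_B = RPM_A / RPM_B
omega_A/omega_B = 1714 / 2192
omega_A/omega_B = 857/1096

857/1096


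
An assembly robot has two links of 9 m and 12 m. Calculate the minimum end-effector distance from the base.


Given: L1 = 9 m, L2 = 12 m
For a 2-link planar arm, min reach = |L1 - L2| (second link folded back)
Min reach = |9 - 12|
Min reach = 3 m

3 m


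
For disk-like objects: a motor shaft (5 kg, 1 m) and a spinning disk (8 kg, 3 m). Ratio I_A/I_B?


Given: M1=5 kg, R1=1 m, M2=8 kg, R2=3 m
For a disk: I = (1/2)*M*R^2, so I_A/I_B = (M1*R1^2)/(M2*R2^2)
M1*R1^2 = 5*1 = 5
M2*R2^2 = 8*9 = 72
I_A/I_B = 5/72 = 5/72

5/72


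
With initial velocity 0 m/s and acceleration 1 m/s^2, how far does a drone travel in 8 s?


Given: v0 = 0 m/s, a = 1 m/s^2, t = 8 s
Using s = v0*t + (1/2)*a*t^2
s = 0*8 + (1/2)*1*8^2
s = 0 + (1/2)*64
s = 0 + 32
s = 32

32 m


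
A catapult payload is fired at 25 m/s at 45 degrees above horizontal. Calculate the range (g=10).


Given: v0 = 25 m/s, theta = 45 deg, g = 10 m/s^2
sin(2*45) = sin(90) = 1
Using R = v0^2 * sin(2*theta) / g
R = 25^2 * 1 / 10
R = 625 / 10
R = 125/2 m

125/2 m


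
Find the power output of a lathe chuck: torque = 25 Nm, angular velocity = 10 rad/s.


Given: tau = 25 Nm, omega = 10 rad/s
Using P = tau * omega
P = 25 * 10
P = 250 W

250 W


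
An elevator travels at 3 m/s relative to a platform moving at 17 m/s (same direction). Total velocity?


Given: object velocity = 3 m/s, platform velocity = 17 m/s (same direction)
Using classical velocity addition: v_total = v_object + v_platform
v_total = 3 + 17
v_total = 20 m/s

20 m/s


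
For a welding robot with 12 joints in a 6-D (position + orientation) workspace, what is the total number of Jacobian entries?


Given: task space dimension = 6, joints = 12
Jacobian is a 6 x 12 matrix
Total entries = rows * columns
Total = 6 * 12
Total = 72

72


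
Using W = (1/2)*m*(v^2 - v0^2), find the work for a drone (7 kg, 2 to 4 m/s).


Given: m = 7 kg, v0 = 2 m/s, v = 4 m/s
Using W = (1/2)*m*(v^2 - v0^2)
v^2 = 4^2 = 16
v0^2 = 2^2 = 4
v^2 - v0^2 = 16 - 4 = 12
W = (1/2)*7*12 = 42 J

42 J


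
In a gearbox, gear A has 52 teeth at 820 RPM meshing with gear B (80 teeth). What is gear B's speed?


Given: N1 = 52 teeth, w1 = 820 RPM, N2 = 80 teeth
Using N1*w1 = N2*w2
w2 = N1*w1 / N2
w2 = 52*820 / 80
w2 = 42640 / 80
w2 = 533 RPM

533 RPM


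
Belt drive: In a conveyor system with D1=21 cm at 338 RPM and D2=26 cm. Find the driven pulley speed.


Given: D1 = 21 cm, w1 = 338 RPM, D2 = 26 cm
Using D1*w1 = D2*w2
w2 = D1*w1 / D2
w2 = 21*338 / 26
w2 = 7098 / 26
w2 = 273 RPM

273 RPM


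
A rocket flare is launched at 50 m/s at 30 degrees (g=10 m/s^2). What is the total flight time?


Given: v0 = 50 m/s, theta = 30 deg, g = 10 m/s^2
sin(30) = 1/2
Using T = 2*v0*sin(theta) / g
T = 2*50*1/2 / 10
T = 50 / 10
T = 5 s

5 s


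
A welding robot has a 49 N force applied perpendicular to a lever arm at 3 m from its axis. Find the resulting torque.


Given: F = 49 N, r = 3 m, angle = 90 deg (perpendicular)
Using tau = F * r * sin(90)
sin(90) = 1
tau = 49 * 3 * 1
tau = 147 Nm

147 Nm


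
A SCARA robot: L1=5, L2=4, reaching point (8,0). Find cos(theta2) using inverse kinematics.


Given: L1 = 5, L2 = 4, target (x, y) = (8, 0)
Using cos(theta2) = (x^2 + y^2 - L1^2 - L2^2) / (2*L1*L2)
x^2 + y^2 = 8^2 + 0 = 64
L1^2 + L2^2 = 25 + 16 = 41
Numerator = 64 - 41 = 23
Denominator = 2*5*4 = 40
cos(theta2) = 23/40 = 23/40

23/40


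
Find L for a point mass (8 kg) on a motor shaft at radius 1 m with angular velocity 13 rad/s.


Given: m = 8 kg, r = 1 m, omega = 13 rad/s
For a point mass: I = m*r^2
I = 8*1^2 = 8*1 = 8
L = I*omega = 8*13
L = 104 kg*m^2/s

104 kg*m^2/s


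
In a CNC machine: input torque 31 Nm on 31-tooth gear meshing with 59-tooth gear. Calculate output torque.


Given: N1 = 31, N2 = 59, T1 = 31 Nm
Using T2/T1 = N2/N1
T2 = T1 * N2 / N1
T2 = 31 * 59 / 31
T2 = 1829 / 31
T2 = 59 Nm

59 Nm


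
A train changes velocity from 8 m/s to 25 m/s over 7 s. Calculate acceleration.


Given: initial velocity v0 = 8 m/s, final velocity v = 25 m/s, time t = 7 s
Using a = (v - v0) / t
a = (25 - 8) / 7
a = 17 / 7
a = 17/7 m/s^2

17/7 m/s^2


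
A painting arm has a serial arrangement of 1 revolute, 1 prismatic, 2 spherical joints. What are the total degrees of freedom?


Given: serial robot with 1 revolute, 1 prismatic, 2 spherical joints
DOF contribution per joint type: revolute=1, prismatic=1, spherical=3, fixed=0
DOF = 1*1 + 1*1 + 2*3
DOF = 8

8


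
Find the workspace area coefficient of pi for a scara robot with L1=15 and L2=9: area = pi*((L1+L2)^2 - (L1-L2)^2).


Given: L1 = 15, L2 = 9
(L1+L2)^2 = (24)^2 = 576
(L1-L2)^2 = (6)^2 = 36
Difference = 576 - 36 = 540
This equals 4*L1*L2 = 4*15*9 = 540
Workspace area = 540*pi

540


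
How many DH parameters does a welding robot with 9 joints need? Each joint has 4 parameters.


Given: 9 joints, 4 DH parameters per joint (d, theta, a, alpha)
Total DH parameters = number_of_joints * 4
Total = 9 * 4
Total = 36

36


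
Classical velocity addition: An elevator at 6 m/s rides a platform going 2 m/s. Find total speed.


Given: object velocity = 6 m/s, platform velocity = 2 m/s (same direction)
Using classical velocity addition: v_total = v_object + v_platform
v_total = 6 + 2
v_total = 8 m/s

8 m/s


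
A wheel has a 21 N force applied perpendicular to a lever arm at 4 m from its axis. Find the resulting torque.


Given: F = 21 N, r = 4 m, angle = 90 deg (perpendicular)
Using tau = F * r * sin(90)
sin(90) = 1
tau = 21 * 4 * 1
tau = 84 Nm

84 Nm


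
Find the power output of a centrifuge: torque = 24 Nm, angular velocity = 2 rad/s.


Given: tau = 24 Nm, omega = 2 rad/s
Using P = tau * omega
P = 24 * 2
P = 48 W

48 W


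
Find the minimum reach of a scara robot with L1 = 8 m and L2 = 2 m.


Given: L1 = 8 m, L2 = 2 m
For a 2-link planar arm, min reach = |L1 - L2| (second link folded back)
Min reach = |8 - 2|
Min reach = 6 m

6 m


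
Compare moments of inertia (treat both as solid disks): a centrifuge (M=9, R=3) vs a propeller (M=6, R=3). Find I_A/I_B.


Given: M1=9 kg, R1=3 m, M2=6 kg, R2=3 m
For a disk: I = (1/2)*M*R^2, so I_A/I_B = (M1*R1^2)/(M2*R2^2)
M1*R1^2 = 9*9 = 81
M2*R2^2 = 6*9 = 54
I_A/I_B = 81/54 = 3/2

3/2


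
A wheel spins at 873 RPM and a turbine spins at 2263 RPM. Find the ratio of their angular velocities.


Given: RPM_A = 873, RPM_B = 2263
omega = 2*pi*RPM/60, so omega_A/omega_B = RPM_A / RPM_B
omega_A/omega_B = 873 / 2263
omega_A/omega_B = 873/2263

873/2263


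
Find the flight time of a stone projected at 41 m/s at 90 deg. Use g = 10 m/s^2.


Given: v0 = 41 m/s, theta = 90 deg, g = 10 m/s^2
sin(90) = 1
Using T = 2*v0*sin(theta) / g
T = 2*41*1 / 10
T = 82 / 10
T = 41/5 s

41/5 s


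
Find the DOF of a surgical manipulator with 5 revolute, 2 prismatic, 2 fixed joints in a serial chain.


Given: serial robot with 5 revolute, 2 prismatic, 2 fixed joints
DOF contribution per joint type: revolute=1, prismatic=1, spherical=3, fixed=0
DOF = 5*1 + 2*1 + 2*0
DOF = 7

7


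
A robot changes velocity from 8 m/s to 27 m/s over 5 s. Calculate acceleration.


Given: initial velocity v0 = 8 m/s, final velocity v = 27 m/s, time t = 5 s
Using a = (v - v0) / t
a = (27 - 8) / 5
a = 19 / 5
a = 19/5 m/s^2

19/5 m/s^2


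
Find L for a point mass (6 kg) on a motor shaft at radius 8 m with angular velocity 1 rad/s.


Given: m = 6 kg, r = 8 m, omega = 1 rad/s
For a point mass: I = m*r^2
I = 6*8^2 = 6*64 = 384
L = I*omega = 384*1
L = 384 kg*m^2/s

384 kg*m^2/s


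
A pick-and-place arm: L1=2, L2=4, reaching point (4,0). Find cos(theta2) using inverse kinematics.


Given: L1 = 2, L2 = 4, target (x, y) = (4, 0)
Using cos(theta2) = (x^2 + y^2 - L1^2 - L2^2) / (2*L1*L2)
x^2 + y^2 = 4^2 + 0 = 16
L1^2 + L2^2 = 4 + 16 = 20
Numerator = 16 - 20 = -4
Denominator = 2*2*4 = 16
cos(theta2) = -4/16 = -1/4

-1/4


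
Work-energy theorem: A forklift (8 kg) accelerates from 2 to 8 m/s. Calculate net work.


Given: m = 8 kg, v0 = 2 m/s, v = 8 m/s
Using W = (1/2)*m*(v^2 - v0^2)
v^2 = 8^2 = 64
v0^2 = 2^2 = 4
v^2 - v0^2 = 64 - 4 = 60
W = (1/2)*8*60 = 240 J

240 J


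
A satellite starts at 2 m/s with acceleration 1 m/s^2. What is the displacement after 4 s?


Given: v0 = 2 m/s, a = 1 m/s^2, t = 4 s
Using s = v0*t + (1/2)*a*t^2
s = 2*4 + (1/2)*1*4^2
s = 8 + (1/2)*16
s = 8 + 8
s = 16

16 m


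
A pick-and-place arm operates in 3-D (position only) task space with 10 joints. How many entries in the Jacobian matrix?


Given: task space dimension = 3, joints = 10
Jacobian is a 3 x 10 matrix
Total entries = rows * columns
Total = 3 * 10
Total = 30

30


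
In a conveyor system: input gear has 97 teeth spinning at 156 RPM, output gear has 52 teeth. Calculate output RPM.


Given: N1 = 97 teeth, w1 = 156 RPM, N2 = 52 teeth
Using N1*w1 = N2*w2
w2 = N1*w1 / N2
w2 = 97*156 / 52
w2 = 15132 / 52
w2 = 291 RPM

291 RPM


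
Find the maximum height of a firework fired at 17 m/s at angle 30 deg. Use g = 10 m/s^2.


Given: v0 = 17 m/s, theta = 30 deg, g = 10 m/s^2
sin^2(30) = 1/4
Using H = v0^2 * sin^2(theta) / (2*g)
H = 17^2 * 1/4 / (2*10)
H = 289 * 1/4 / 20
H = 289/4 / 20
H = 289/80 m

289/80 m


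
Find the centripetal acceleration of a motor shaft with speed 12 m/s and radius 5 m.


Given: v = 12 m/s, r = 5 m
Using a_c = v^2 / r
a_c = 12^2 / 5
a_c = 144 / 5
a_c = 144/5 m/s^2

144/5 m/s^2


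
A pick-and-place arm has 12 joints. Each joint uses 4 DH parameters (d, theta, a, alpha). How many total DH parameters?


Given: 12 joints, 4 DH parameters per joint (d, theta, a, alpha)
Total DH parameters = number_of_joints * 4
Total = 12 * 4
Total = 48

48


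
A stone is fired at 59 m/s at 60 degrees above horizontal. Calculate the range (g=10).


Given: v0 = 59 m/s, theta = 60 deg, g = 10 m/s^2
sin(2*60) = sin(120) = sqrt(3)/2
Using R = v0^2 * sin(2*theta) / g
R = 59^2 * (sqrt(3)/2) / 10
R = 3481 * sqrt(3) / 20
R = 3481/20*sqrt(3) m

3481/20*sqrt(3) m


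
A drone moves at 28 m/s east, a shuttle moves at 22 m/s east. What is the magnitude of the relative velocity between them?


Given: v_A = 28 m/s east, v_B = 22 m/s east
Both move in the same direction; relative speed = |v_A - v_B|
|28 - 22| = |6|
= 6 m/s

6 m/s


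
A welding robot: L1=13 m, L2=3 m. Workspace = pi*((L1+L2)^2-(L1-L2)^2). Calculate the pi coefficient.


Given: L1 = 13, L2 = 3
(L1+L2)^2 = (16)^2 = 256
(L1-L2)^2 = (10)^2 = 100
Difference = 256 - 100 = 156
This equals 4*L1*L2 = 4*13*3 = 156
Workspace area = 156*pi

156


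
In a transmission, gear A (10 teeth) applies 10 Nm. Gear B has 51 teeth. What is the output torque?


Given: N1 = 10, N2 = 51, T1 = 10 Nm
Using T2/T1 = N2/N1
T2 = T1 * N2 / N1
T2 = 10 * 51 / 10
T2 = 510 / 10
T2 = 51 Nm

51 Nm


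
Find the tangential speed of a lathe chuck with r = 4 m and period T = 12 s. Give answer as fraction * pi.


Given: radius r = 4 m, period T = 12 s
Using v = 2*pi*r / T
v = 2*pi*4 / 12
v = 8*pi / 12
v = 2/3*pi m/s

2/3*pi m/s


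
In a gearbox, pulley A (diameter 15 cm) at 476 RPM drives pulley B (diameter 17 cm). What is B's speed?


Given: D1 = 15 cm, w1 = 476 RPM, D2 = 17 cm
Using D1*w1 = D2*w2
w2 = D1*w1 / D2
w2 = 15*476 / 17
w2 = 7140 / 17
w2 = 420 RPM

420 RPM


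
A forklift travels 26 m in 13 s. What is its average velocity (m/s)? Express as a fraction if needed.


Given: distance d = 26 m, time t = 13 s
Using v = d / t
v = 26 / 13
v = 2 m/s

2 m/s


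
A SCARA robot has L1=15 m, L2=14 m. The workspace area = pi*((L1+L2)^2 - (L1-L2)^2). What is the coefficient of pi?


Given: L1 = 15, L2 = 14
(L1+L2)^2 = (29)^2 = 841
(L1-L2)^2 = (1)^2 = 1
Difference = 841 - 1 = 840
This equals 4*L1*L2 = 4*15*14 = 840
Workspace area = 840*pi

840


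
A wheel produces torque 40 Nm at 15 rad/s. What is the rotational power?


Given: tau = 40 Nm, omega = 15 rad/s
Using P = tau * omega
P = 40 * 15
P = 600 W

600 W


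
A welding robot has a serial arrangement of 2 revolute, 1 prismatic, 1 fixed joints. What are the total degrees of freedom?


Given: serial robot with 2 revolute, 1 prismatic, 1 fixed joints
DOF contribution per joint type: revolute=1, prismatic=1, spherical=3, fixed=0
DOF = 2*1 + 1*1 + 1*0
DOF = 3

3


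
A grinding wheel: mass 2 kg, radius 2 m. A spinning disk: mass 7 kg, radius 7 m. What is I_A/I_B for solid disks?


Given: M1=2 kg, R1=2 m, M2=7 kg, R2=7 m
For a disk: I = (1/2)*M*R^2, so I_A/I_B = (M1*R1^2)/(M2*R2^2)
M1*R1^2 = 2*4 = 8
M2*R2^2 = 7*49 = 343
I_A/I_B = 8/343 = 8/343

8/343


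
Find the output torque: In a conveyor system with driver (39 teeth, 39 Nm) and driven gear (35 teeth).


Given: N1 = 39, N2 = 35, T1 = 39 Nm
Using T2/T1 = N2/N1
T2 = T1 * N2 / N1
T2 = 39 * 35 / 39
T2 = 1365 / 39
T2 = 35 Nm

35 Nm


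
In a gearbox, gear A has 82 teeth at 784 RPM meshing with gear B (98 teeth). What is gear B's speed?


Given: N1 = 82 teeth, w1 = 784 RPM, N2 = 98 teeth
Using N1*w1 = N2*w2
w2 = N1*w1 / N2
w2 = 82*784 / 98
w2 = 64288 / 98
w2 = 656 RPM

656 RPM


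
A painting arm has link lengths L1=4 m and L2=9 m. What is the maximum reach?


Given: L1 = 4 m, L2 = 9 m
For a 2-link planar arm, max reach = L1 + L2 (fully extended)
Max reach = 4 + 9
Max reach = 13 m

13 m


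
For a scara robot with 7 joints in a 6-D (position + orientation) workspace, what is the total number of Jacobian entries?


Given: task space dimension = 6, joints = 7
Jacobian is a 6 x 7 matrix
Total entries = rows * columns
Total = 6 * 7
Total = 42

42


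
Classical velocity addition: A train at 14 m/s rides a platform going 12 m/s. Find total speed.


Given: object velocity = 14 m/s, platform velocity = 12 m/s (same direction)
Using classical velocity addition: v_total = v_object + v_platform
v_total = 14 + 12
v_total = 26 m/s

26 m/s


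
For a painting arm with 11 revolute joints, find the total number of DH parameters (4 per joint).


Given: 11 joints, 4 DH parameters per joint (d, theta, a, alpha)
Total DH parameters = number_of_joints * 4
Total = 11 * 4
Total = 44

44


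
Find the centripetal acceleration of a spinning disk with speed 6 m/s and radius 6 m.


Given: v = 6 m/s, r = 6 m
Using a_c = v^2 / r
a_c = 6^2 / 6
a_c = 36 / 6
a_c = 6 m/s^2

6 m/s^2


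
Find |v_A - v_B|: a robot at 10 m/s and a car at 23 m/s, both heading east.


Given: v_A = 10 m/s east, v_B = 23 m/s east
Both move in the same direction; relative speed = |v_A - v_B|
|10 - 23| = |-13|
= 13 m/s

13 m/s


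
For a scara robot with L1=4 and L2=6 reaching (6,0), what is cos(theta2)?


Given: L1 = 4, L2 = 6, target (x, y) = (6, 0)
Using cos(theta2) = (x^2 + y^2 - L1^2 - L2^2) / (2*L1*L2)
x^2 + y^2 = 6^2 + 0 = 36
L1^2 + L2^2 = 16 + 36 = 52
Numerator = 36 - 52 = -16
Denominator = 2*4*6 = 48
cos(theta2) = -16/48 = -1/3

-1/3


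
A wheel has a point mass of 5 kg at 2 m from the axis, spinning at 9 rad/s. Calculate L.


Given: m = 5 kg, r = 2 m, omega = 9 rad/s
For a point mass: I = m*r^2
I = 5*2^2 = 5*4 = 20
L = I*omega = 20*9
L = 180 kg*m^2/s

180 kg*m^2/s


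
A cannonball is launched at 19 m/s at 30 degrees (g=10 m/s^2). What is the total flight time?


Given: v0 = 19 m/s, theta = 30 deg, g = 10 m/s^2
sin(30) = 1/2
Using T = 2*v0*sin(theta) / g
T = 2*19*1/2 / 10
T = 19 / 10
T = 19/10 s

19/10 s


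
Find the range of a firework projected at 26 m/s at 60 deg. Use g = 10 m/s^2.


Given: v0 = 26 m/s, theta = 60 deg, g = 10 m/s^2
sin(2*60) = sin(120) = sqrt(3)/2
Using R = v0^2 * sin(2*theta) / g
R = 26^2 * (sqrt(3)/2) / 10
R = 676 * sqrt(3) / 20
R = 169/5*sqrt(3) m

169/5*sqrt(3) m
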